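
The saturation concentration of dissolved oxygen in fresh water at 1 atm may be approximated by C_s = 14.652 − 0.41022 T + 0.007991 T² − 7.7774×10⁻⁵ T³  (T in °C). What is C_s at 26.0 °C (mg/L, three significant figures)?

C_s ≈ 8.02 mg/L

C_s = 14.652 − 0.41022×26.0 + 0.007991×26.0² − 7.7774×10⁻⁵×26.0³ = 8.021 mg/L.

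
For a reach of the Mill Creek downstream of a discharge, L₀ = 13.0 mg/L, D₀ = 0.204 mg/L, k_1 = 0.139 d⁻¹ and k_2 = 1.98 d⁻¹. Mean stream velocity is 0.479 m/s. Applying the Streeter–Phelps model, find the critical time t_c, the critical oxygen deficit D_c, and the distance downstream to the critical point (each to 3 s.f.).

t_c ≈ 1.32 d; D_c ≈ 0.760 mg/L; x_c ≈ 54.5 km

With k_2/k_1 = 14.24 and 1 − D₀(k_2−k_1)/(k_1 L₀) = 0.7922,
t_c = ln(14.24 × 0.7922) / (1.98 − 0.139) = ln(11.28) / 1.841 = 2.423/1.841 = 1.316 d.
D_c = (k_1/k_2) L₀ e^(−k_1 t_c) = (0.139/1.98) × 13.0 × e^(−0.139×1.316) = 0.07020 × 13.0 × 0.8328 = 0.7600 mg/L.
x_c = v t_c = 0.479 m/s × 1.316 d × 86400 s/d = 54480 m ≈ 54.5 km.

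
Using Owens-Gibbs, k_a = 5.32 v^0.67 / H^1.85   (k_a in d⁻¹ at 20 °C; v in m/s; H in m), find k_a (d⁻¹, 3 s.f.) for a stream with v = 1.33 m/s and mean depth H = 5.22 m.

k_a ≈ 0.303 d⁻¹

k_a = 5.32 × 1.33^0.67 / 5.22^1.85 = 5.32 × 1.211 / 21.27 = 0.3028 d⁻¹.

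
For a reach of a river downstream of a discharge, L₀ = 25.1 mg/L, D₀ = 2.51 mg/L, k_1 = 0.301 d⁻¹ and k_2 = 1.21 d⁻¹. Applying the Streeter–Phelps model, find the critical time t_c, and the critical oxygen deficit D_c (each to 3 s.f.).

t_c ≈ 1.14 d; D_c ≈ 4.44 mg/L

t_c = [1/(k_2−k_1)] ln[(k_2/k_1)(1 − D₀(k_2−k_1)/(k_1 L₀))]
= [1/(1.21−0.301)] ln[(1.21/0.301)(1 − 2.51×0.9090/(0.301×25.1))]
= (1/0.9090) ln[4.020 × 0.6980] = 1.100 × ln(2.806) = 1.100 × 1.032 = 1.135 d.
L(t_c) = L₀ e^(−k_1 t_c) = 25.1 × 0.7106 = 17.84 mg/L, and at the critical point k_2 D_c = k_1 L, so D_c = (0.301/1.21) × 17.84 = 4.437 mg/L.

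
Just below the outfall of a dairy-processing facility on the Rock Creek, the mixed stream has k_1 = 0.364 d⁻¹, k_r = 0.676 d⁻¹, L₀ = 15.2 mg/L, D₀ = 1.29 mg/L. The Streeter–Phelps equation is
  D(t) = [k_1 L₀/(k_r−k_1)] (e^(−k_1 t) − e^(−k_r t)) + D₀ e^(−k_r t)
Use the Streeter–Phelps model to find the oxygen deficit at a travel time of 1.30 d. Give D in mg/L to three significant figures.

k_1 L₀/(k_r−k_1) = 0.364×15.2/(0.676−0.364) = 5.533/0.3120 = 17.73 mg/L.
e^(−k_1 t) = e^(−0.364×1.300) = 0.6230; e^(−k_r t) = e^(−0.676×1.300) = 0.4153.
D = 17.73 × (0.6230 − 0.4153) + 1.29 × 0.4153 = 3.684 + 0.5357 = 4.219 mg/L.

D ≈ 4.22 mg/L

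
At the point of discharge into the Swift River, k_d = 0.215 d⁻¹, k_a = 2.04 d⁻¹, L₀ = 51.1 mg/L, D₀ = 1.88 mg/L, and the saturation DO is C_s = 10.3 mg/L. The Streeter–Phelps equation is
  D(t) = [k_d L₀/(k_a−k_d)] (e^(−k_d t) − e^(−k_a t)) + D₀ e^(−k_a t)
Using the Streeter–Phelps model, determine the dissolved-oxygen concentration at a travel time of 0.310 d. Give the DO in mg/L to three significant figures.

DO ≈ 6.87 mg/L

k_d L₀/(k_a−k_d) = 0.215×51.1/(2.04−0.215) = 10.99/1.825 = 6.020 mg/L.
e^(−k_d t) = e^(−0.215×0.3100) = 0.9355; e^(−k_a t) = e^(−2.04×0.3100) = 0.5313.
D = 6.020 × (0.9355 − 0.5313) + 1.88 × 0.5313 = 2.433 + 0.9989 = 3.432 mg/L.
DO = C_s − D = 10.3 − 3.432 = 6.868 mg/L.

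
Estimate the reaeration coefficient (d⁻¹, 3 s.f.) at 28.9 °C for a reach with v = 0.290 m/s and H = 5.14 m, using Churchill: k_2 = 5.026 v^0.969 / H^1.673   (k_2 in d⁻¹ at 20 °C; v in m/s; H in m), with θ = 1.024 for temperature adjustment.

k_2 ≈ 0.121 d⁻¹

k_2(20) = 5.026 × 0.290^0.969 / 5.14^1.673 = 5.026 × 0.3013 / 15.47 = 0.09791 d⁻¹.
k_2(28.9) = 0.09791 × 1.024^(28.9−20) = 0.09791 × 1.235 = 0.1209 d⁻¹.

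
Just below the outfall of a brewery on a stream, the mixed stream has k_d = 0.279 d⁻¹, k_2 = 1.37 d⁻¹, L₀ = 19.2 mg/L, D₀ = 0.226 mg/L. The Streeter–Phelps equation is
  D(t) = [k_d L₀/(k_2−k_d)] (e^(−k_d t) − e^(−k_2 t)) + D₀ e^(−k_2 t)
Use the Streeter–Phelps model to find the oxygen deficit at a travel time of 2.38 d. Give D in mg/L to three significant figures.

k_d L₀/(k_2−k_d) = 0.279×19.2/(1.37−0.279) = 5.357/1.091 = 4.910 mg/L.
e^(−k_d t) = e^(−0.279×2.380) = 0.5148; e^(−k_2 t) = e^(−1.37×2.380) = 0.03837.
D = 4.910 × (0.5148 − 0.03837) + 0.226 × 0.03837 = 2.339 + 0.008671 = 2.348 mg/L.

D ≈ 2.35 mg/L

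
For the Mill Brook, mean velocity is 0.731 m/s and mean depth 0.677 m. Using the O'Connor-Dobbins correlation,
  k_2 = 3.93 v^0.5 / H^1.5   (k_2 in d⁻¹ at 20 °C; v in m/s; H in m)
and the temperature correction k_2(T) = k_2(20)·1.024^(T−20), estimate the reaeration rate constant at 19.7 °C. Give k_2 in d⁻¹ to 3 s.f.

k_2(20) = 3.93 × 0.731^0.5 / 0.677^1.5 = 3.93 × 0.8550 / 0.5570 = 6.032 d⁻¹.
k_2(19.7) = 6.032 × 1.024^(19.7−20) = 6.032 × 0.9929 = 5.989 d⁻¹.

k_2 ≈ 5.99 d⁻¹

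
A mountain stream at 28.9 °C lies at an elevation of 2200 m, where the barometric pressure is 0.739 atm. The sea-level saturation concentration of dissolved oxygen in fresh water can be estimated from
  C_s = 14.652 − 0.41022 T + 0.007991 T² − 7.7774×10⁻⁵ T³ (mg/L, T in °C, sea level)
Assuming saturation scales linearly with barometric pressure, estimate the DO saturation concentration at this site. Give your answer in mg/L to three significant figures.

At sea level: C_s = 14.652 − 0.41022×28.9 + 0.007991×28.9² − 7.7774×10⁻⁵×28.9³ = 7.594 mg/L.
Pressure correction: C_s' = 7.594 × 0.739 = 5.612 mg/L.

C_s ≈ 5.61 mg/L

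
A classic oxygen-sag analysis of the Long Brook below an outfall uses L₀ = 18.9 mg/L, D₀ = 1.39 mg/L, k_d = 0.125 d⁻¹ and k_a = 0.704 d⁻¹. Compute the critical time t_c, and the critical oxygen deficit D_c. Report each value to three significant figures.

t_c = [1/(k_a−k_d)] ln[(k_a/k_d)(1 − D₀(k_a−k_d)/(k_d L₀))]
= [1/(0.704−0.125)] ln[(0.704/0.125)(1 − 1.39×0.5790/(0.125×18.9))]
= (1/0.5790) ln[5.632 × 0.6593] = 1.727 × ln(3.713) = 1.727 × 1.312 = 2.266 d.
L(t_c) = L₀ e^(−k_d t_c) = 18.9 × 0.7533 = 14.24 mg/L, and at the critical point k_a D_c = k_d L, so D_c = (0.125/0.704) × 14.24 = 2.528 mg/L.

t_c ≈ 2.27 d; D_c ≈ 2.53 mg/L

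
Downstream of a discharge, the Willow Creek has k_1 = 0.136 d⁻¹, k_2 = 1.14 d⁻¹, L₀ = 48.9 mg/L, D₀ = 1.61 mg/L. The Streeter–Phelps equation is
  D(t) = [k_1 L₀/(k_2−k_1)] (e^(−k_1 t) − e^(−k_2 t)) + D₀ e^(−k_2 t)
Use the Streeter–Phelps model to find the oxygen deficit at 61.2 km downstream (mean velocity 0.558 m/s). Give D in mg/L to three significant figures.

D ≈ 4.39 mg/L

Travel time t = x/v = 61.2 km / (0.558 m/s) = 61200 m / 0.558 m/s = 109700 s = 1.269 d.
k_1 L₀/(k_2−k_1) = 0.136×48.9/(1.14−0.136) = 6.650/1.004 = 6.624 mg/L.
e^(−k_1 t) = e^(−0.136×1.269) = 0.8414; e^(−k_2 t) = e^(−1.14×1.269) = 0.2352.
D = 6.624 × (0.8414 − 0.2352) + 1.61 × 0.2352 = 4.015 + 0.3787 = 4.394 mg/L.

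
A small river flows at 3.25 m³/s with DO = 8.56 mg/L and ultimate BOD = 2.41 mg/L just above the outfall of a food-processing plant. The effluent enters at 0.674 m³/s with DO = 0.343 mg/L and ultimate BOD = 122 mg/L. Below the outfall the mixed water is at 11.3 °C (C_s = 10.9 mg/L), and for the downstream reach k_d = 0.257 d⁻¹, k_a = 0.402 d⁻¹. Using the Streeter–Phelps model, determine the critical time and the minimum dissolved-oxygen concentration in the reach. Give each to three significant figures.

t_c ≈ 2.42 d; minimum DO ≈ 3.02 mg/L

Mixed DO = (3.25×8.56 + 0.674×0.343)/(3.25+0.674) = 28.05/3.924 = 7.149 mg/L.
Mixed L₀ = (3.25×2.41 + 0.674×122)/(3.924) = 90.06/3.924 = 22.95 mg/L.
Initial deficit D₀ = C_s − DO₀ = 10.9 − 7.149 = 3.751 mg/L.
t_c = (1/0.1450) ln[(0.402/0.257)(1 − 3.751×0.1450/(0.257×22.95))] = 6.897 × ln(1.420) = 2.418 d.
D_c = (0.257/0.402) × 22.95 × e^(−0.257×2.418) = 0.6393 × 22.95 × 0.5372 = 7.882 mg/L.
Minimum DO = 10.9 − 7.882 = 3.018 mg/L.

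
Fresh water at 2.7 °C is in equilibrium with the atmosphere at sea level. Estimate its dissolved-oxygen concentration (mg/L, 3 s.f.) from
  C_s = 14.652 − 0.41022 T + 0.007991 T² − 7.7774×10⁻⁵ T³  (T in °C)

C_s = 14.652 − 0.41022×2.7 + 0.007991×2.7² − 7.7774×10⁻⁵×2.7³ = 13.60 mg/L.

C_s ≈ 13.6 mg/L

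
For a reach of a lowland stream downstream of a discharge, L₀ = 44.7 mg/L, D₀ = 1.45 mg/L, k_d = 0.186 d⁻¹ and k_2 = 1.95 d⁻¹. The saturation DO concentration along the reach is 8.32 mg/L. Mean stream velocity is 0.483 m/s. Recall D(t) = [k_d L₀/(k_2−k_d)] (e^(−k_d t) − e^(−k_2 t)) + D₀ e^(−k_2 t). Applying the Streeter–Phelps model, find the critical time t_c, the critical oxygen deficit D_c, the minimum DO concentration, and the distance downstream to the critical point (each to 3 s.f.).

t_c ≈ 1.12 d; D_c ≈ 3.46 mg/L; min DO ≈ 4.86 mg/L; x_c ≈ 46.9 km

t_c = [1/(k_2−k_d)] ln[(k_2/k_d)(1 − D₀(k_2−k_d)/(k_d L₀))]
= [1/(1.95−0.186)] ln[(1.95/0.186)(1 − 1.45×1.764/(0.186×44.7))]
= (1/1.764) ln[10.48 × 0.6924] = 0.5669 × ln(7.259) = 0.5669 × 1.982 = 1.124 d.
D_c = (k_d/k_2) L₀ e^(−k_d t_c) = (0.186/1.95) × 44.7 × e^(−0.186×1.124) = 0.09538 × 44.7 × 0.8114 = 3.460 mg/L.
Minimum DO = C_s − D_c = 8.32 − 3.460 = 4.860 mg/L.
x_c = v t_c = 0.483 m/s × 1.124 d × 86400 s/d = 46890 m ≈ 46.9 km.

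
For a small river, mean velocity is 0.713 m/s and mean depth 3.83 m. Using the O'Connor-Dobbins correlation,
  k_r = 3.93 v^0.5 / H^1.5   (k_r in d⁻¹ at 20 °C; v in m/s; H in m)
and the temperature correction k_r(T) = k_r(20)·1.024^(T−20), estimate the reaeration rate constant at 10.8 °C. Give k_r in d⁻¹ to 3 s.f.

k_r ≈ 0.356 d⁻¹

k_r(20) = 3.93 × 0.713^0.5 / 3.83^1.5 = 3.93 × 0.8444 / 7.495 = 0.4427 d⁻¹.
k_r(10.8) = 0.4427 × 1.024^(10.8−20) = 0.4427 × 0.8040 = 0.3559 d⁻¹.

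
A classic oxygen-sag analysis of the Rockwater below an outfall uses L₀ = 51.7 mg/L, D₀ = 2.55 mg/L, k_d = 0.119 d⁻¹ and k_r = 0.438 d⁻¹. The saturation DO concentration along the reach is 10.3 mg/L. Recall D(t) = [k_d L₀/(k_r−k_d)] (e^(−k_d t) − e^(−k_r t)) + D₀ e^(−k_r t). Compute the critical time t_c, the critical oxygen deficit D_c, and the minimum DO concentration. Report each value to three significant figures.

At the critical point dD/dt = 0, so k_d L₀ e^(−k_d t) = k_r D. Substituting D(t) from the Streeter–Phelps equation and solving for t gives
t_c = ln[(k_r/k_d)(1 − D₀(k_r−k_d)/(k_d L₀))] / (k_r−k_d).
Here k_r−k_d = 0.3190 d⁻¹ and 1 − D₀(k_r−k_d)/(k_d L₀) = 1 − 2.55×0.3190/(0.119×51.7) = 0.8678, so
t_c = ln(3.681 × 0.8678) / 0.3190 = 1.161 / 0.3190 = 3.640 d.
D_c = (k_d/k_r) L₀ e^(−k_d t_c) = (0.119/0.438) × 51.7 × e^(−0.119×3.640) = 0.2717 × 51.7 × 0.6484 = 9.108 mg/L.
Minimum DO = C_s − D_c = 10.3 − 9.108 = 1.192 mg/L.

t_c ≈ 3.64 d; D_c ≈ 9.11 mg/L; min DO ≈ 1.19 mg/L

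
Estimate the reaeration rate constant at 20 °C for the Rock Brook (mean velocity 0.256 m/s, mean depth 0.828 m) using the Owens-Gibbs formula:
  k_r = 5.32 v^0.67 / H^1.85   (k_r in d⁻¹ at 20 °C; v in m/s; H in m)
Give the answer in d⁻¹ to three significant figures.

k_r = 5.32 × 0.256^0.67 / 0.828^1.85 = 5.32 × 0.4013 / 0.7053 = 3.027 d⁻¹.

k_r ≈ 3.03 d⁻¹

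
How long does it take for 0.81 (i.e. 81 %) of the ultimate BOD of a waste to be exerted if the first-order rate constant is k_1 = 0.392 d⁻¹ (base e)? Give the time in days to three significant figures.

t ≈ 4.24 d

y/L₀ = 1 − e^(−k_1 t) = 0.81 ⇒ e^(−k_1 t) = 0.190
t = −ln(0.190) / 0.392 = 1.661 / 0.392 = 4.237 d.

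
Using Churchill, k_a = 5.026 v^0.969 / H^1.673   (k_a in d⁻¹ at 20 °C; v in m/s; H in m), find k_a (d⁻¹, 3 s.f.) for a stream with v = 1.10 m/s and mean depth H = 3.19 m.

k_a = 5.026 × 1.10^0.969 / 3.19^1.673 = 5.026 × 1.097 / 6.964 = 0.7916 d⁻¹.

k_a ≈ 0.792 d⁻¹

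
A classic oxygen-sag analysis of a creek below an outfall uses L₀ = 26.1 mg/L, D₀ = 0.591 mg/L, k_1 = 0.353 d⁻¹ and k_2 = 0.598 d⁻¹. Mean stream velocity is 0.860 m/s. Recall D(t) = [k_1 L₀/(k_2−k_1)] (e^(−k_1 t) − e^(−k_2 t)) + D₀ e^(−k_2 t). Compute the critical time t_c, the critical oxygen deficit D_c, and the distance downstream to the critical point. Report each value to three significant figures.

With k_2/k_1 = 1.694 and 1 − D₀(k_2−k_1)/(k_1 L₀) = 0.9843,
t_c = ln(1.694 × 0.9843) / (0.598 − 0.353) = ln(1.667) / 0.2450 = 0.5113/0.2450 = 2.087 d.
D_c = (k_1/k_2) L₀ e^(−k_1 t_c) = (0.353/0.598) × 26.1 × e^(−0.353×2.087) = 0.5903 × 26.1 × 0.4787 = 7.375 mg/L.
x_c = v t_c = 0.860 m/s × 2.087 d × 86400 s/d = 155100 m ≈ 155 km.

t_c ≈ 2.09 d; D_c ≈ 7.38 mg/L; x_c ≈ 155 km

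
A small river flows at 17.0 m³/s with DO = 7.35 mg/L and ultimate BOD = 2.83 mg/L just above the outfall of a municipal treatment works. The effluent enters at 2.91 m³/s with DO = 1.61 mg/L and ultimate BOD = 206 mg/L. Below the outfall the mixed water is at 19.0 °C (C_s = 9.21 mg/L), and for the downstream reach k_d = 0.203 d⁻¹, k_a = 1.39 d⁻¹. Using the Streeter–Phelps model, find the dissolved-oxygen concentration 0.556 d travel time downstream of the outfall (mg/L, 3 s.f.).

DO ≈ 5.56 mg/L

Mixed DO = (17.0×7.35 + 2.91×1.61)/(17.0+2.91) = 129.6/19.91 = 6.511 mg/L.
Mixed L₀ = (17.0×2.83 + 2.91×206)/(19.91) = 647.6/19.91 = 32.52 mg/L.
Initial deficit D₀ = C_s − DO₀ = 9.21 − 6.511 = 2.699 mg/L.
D(0.556) = [0.203×32.52/(1.39−0.203)](e^(−0.203×0.556) − e^(−1.39×0.556)) + 2.699 e^(−1.39×0.556)
= 5.562 × (0.8933 − 0.4617) + 2.699 × 0.4617 = 3.647 mg/L.
DO = 9.21 − 3.647 = 5.563 mg/L.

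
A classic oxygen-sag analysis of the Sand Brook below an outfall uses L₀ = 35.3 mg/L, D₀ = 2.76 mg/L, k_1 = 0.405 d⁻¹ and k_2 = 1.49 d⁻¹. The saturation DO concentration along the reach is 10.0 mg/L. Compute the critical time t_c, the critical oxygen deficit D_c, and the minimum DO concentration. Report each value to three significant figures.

With k_2/k_1 = 3.679 and 1 − D₀(k_2−k_1)/(k_1 L₀) = 0.7905,
t_c = ln(3.679 × 0.7905) / (1.49 − 0.405) = ln(2.908) / 1.085 = 1.068/1.085 = 0.9840 d.
L(t_c) = L₀ e^(−k_1 t_c) = 35.3 × 0.6713 = 23.70 mg/L, and at the critical point k_2 D_c = k_1 L, so D_c = (0.405/1.49) × 23.70 = 6.441 mg/L.
Minimum DO = C_s − D_c = 10.0 − 6.441 = 3.559 mg/L.

t_c ≈ 0.984 d; D_c ≈ 6.44 mg/L; min DO ≈ 3.56 mg/L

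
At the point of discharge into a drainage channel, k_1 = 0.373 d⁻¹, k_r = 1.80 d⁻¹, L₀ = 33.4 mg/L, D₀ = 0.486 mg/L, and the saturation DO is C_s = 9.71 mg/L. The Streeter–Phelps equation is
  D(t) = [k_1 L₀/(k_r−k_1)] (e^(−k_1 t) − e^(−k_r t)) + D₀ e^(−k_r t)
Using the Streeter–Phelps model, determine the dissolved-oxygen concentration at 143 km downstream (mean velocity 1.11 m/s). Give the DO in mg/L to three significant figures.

Travel time t = x/v = 143 km / (1.11 m/s) = 143000 m / 1.11 m/s = 128800 s = 1.491 d.
k_1 L₀/(k_r−k_1) = 0.373×33.4/(1.80−0.373) = 12.46/1.427 = 8.730 mg/L.
e^(−k_1 t) = e^(−0.373×1.491) = 0.5734; e^(−k_r t) = e^(−1.80×1.491) = 0.06829.
D = 8.730 × (0.5734 − 0.06829) + 0.486 × 0.06829 = 4.410 + 0.03319 = 4.443 mg/L.
DO = C_s − D = 9.71 − 4.443 = 5.267 mg/L.

DO ≈ 5.27 mg/L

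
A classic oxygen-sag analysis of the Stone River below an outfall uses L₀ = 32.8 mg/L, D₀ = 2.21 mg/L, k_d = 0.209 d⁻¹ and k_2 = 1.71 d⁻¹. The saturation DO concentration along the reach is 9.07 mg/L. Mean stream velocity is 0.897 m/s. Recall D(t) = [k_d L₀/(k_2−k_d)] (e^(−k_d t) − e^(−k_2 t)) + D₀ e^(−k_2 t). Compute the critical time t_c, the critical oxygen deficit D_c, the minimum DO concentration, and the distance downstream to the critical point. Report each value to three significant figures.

At the critical point dD/dt = 0, so k_d L₀ e^(−k_d t) = k_2 D. Substituting D(t) from the Streeter–Phelps equation and solving for t gives
t_c = ln[(k_2/k_d)(1 − D₀(k_2−k_d)/(k_d L₀))] / (k_2−k_d).
Here k_2−k_d = 1.501 d⁻¹ and 1 − D₀(k_2−k_d)/(k_d L₀) = 1 − 2.21×1.501/(0.209×32.8) = 0.5161, so
t_c = ln(8.182 × 0.5161) / 1.501 = 1.440 / 1.501 = 0.9597 d.
D_c = (k_d/k_2) L₀ e^(−k_d t_c) = (0.209/1.71) × 32.8 × e^(−0.209×0.9597) = 0.1222 × 32.8 × 0.8183 = 3.280 mg/L.
Minimum DO = C_s − D_c = 9.07 − 3.280 = 5.790 mg/L.
x_c = v t_c = 0.897 m/s × 0.9597 d × 86400 s/d = 74380 m ≈ 74.4 km.

t_c ≈ 0.960 d; D_c ≈ 3.28 mg/L; min DO ≈ 5.79 mg/L; x_c ≈ 74.4 km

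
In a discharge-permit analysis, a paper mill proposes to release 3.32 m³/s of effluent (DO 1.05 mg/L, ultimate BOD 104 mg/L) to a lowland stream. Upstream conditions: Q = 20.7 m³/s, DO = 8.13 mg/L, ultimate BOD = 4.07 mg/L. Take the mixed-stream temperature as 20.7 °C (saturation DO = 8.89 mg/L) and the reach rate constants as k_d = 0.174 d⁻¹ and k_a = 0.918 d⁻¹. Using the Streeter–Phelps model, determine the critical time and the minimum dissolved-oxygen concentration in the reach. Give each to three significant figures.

Mixed DO = (20.7×8.13 + 3.32×1.05)/(20.7+3.32) = 171.8/24.02 = 7.151 mg/L.
Mixed L₀ = (20.7×4.07 + 3.32×104)/(24.02) = 429.5/24.02 = 17.88 mg/L.
Initial deficit D₀ = C_s − DO₀ = 8.89 − 7.151 = 1.739 mg/L.
t_c = (1/0.7440) ln[(0.918/0.174)(1 − 1.739×0.7440/(0.174×17.88))] = 1.344 × ln(3.083) = 1.513 d.
D_c = (0.174/0.918) × 17.88 × e^(−0.174×1.513) = 0.1895 × 17.88 × 0.7685 = 2.605 mg/L.
Minimum DO = 8.89 − 2.605 = 6.285 mg/L.

t_c ≈ 1.51 d; minimum DO ≈ 6.29 mg/L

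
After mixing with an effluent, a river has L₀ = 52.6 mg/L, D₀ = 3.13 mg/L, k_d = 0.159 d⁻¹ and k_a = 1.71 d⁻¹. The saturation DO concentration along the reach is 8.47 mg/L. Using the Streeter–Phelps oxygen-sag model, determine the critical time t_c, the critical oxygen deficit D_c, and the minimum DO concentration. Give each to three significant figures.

t_c = [1/(k_a−k_d)] ln[(k_a/k_d)(1 − D₀(k_a−k_d)/(k_d L₀))]
= [1/(1.71−0.159)] ln[(1.71/0.159)(1 − 3.13×1.551/(0.159×52.6))]
= (1/1.551) ln[10.75 × 0.4195] = 0.6447 × ln(4.512) = 0.6447 × 1.507 = 0.9715 d.
L(t_c) = L₀ e^(−k_d t_c) = 52.6 × 0.8569 = 45.07 mg/L, and at the critical point k_a D_c = k_d L, so D_c = (0.159/1.71) × 45.07 = 4.191 mg/L.
Minimum DO = C_s − D_c = 8.47 − 4.191 = 4.279 mg/L.

t_c ≈ 0.971 d; D_c ≈ 4.19 mg/L; min DO ≈ 4.28 mg/L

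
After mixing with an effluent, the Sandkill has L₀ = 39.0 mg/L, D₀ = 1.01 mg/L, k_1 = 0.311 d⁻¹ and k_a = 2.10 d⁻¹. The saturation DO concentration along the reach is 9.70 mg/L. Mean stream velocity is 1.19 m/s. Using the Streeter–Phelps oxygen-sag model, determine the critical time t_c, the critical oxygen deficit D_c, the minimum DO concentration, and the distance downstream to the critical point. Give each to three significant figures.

At the critical point dD/dt = 0, so k_1 L₀ e^(−k_1 t) = k_a D. Substituting D(t) from the Streeter–Phelps equation and solving for t gives
t_c = ln[(k_a/k_1)(1 − D₀(k_a−k_1)/(k_1 L₀))] / (k_a−k_1).
Here k_a−k_1 = 1.789 d⁻¹ and 1 − D₀(k_a−k_1)/(k_1 L₀) = 1 − 1.01×1.789/(0.311×39.0) = 0.8510, so
t_c = ln(6.752 × 0.8510) / 1.789 = 1.749 / 1.789 = 0.9774 d.
L(t_c) = L₀ e^(−k_1 t_c) = 39.0 × 0.7379 = 28.78 mg/L, and at the critical point k_a D_c = k_1 L, so D_c = (0.311/2.10) × 28.78 = 4.262 mg/L.
Minimum DO = C_s − D_c = 9.70 − 4.262 = 5.438 mg/L.
x_c = v t_c = 1.19 m/s × 0.9774 d × 86400 s/d = 100500 m ≈ 100 km.

t_c ≈ 0.977 d; D_c ≈ 4.26 mg/L; min DO ≈ 5.44 mg/L; x_c ≈ 100 km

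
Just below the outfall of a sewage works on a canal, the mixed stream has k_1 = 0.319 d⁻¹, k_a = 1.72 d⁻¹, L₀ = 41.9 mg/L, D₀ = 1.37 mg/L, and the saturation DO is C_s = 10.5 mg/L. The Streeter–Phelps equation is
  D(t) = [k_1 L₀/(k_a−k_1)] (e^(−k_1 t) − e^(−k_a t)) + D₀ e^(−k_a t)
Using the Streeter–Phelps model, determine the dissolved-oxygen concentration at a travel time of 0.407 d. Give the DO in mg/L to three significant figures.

DO ≈ 6.18 mg/L

k_1 L₀/(k_a−k_1) = 0.319×41.9/(1.72−0.319) = 13.37/1.401 = 9.540 mg/L.
e^(−k_1 t) = e^(−0.319×0.4070) = 0.8782; e^(−k_a t) = e^(−1.72×0.4070) = 0.4966.
D = 9.540 × (0.8782 − 0.4966) + 1.37 × 0.4966 = 3.641 + 0.6803 = 4.322 mg/L.
DO = C_s − D = 10.5 − 4.322 = 6.178 mg/L.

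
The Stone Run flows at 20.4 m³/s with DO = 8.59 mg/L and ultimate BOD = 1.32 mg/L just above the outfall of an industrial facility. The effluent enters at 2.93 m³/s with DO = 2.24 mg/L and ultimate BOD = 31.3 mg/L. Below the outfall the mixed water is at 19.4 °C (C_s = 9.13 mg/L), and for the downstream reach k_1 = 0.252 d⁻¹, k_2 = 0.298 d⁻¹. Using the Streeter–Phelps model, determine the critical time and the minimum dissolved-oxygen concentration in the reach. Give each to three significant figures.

t_c ≈ 2.58 d; minimum DO ≈ 6.88 mg/L

Mixed DO = (20.4×8.59 + 2.93×2.24)/(20.4+2.93) = 181.8/23.33 = 7.793 mg/L.
Mixed L₀ = (20.4×1.32 + 2.93×31.3)/(23.33) = 118.6/23.33 = 5.085 mg/L.
Initial deficit D₀ = C_s − DO₀ = 9.13 − 7.793 = 1.337 mg/L.
t_c = (1/0.04600) ln[(0.298/0.252)(1 − 1.337×0.04600/(0.252×5.085))] = 21.74 × ln(1.126) = 2.575 d.
D_c = (0.252/0.298) × 5.085 × e^(−0.252×2.575) = 0.8456 × 5.085 × 0.5226 = 2.247 mg/L.
Minimum DO = 9.13 − 2.247 = 6.883 mg/L.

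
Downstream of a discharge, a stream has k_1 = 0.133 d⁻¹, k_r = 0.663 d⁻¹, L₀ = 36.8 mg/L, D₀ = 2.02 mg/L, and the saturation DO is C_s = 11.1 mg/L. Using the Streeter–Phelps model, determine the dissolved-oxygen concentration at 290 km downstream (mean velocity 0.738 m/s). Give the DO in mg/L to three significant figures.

DO ≈ 6.41 mg/L

Travel time t = x/v = 290 km / (0.738 m/s) = 290000 m / 0.738 m/s = 393000 s = 4.548 d.
k_1 L₀/(k_r−k_1) = 0.133×36.8/(0.663−0.133) = 4.894/0.5300 = 9.235 mg/L.
e^(−k_1 t) = e^(−0.133×4.548) = 0.5461; e^(−k_r t) = e^(−0.663×4.548) = 0.04903.
D = 9.235 × (0.5461 − 0.04903) + 2.02 × 0.04903 = 4.591 + 0.09904 = 4.690 mg/L.
DO = C_s − D = 11.1 − 4.690 = 6.410 mg/L.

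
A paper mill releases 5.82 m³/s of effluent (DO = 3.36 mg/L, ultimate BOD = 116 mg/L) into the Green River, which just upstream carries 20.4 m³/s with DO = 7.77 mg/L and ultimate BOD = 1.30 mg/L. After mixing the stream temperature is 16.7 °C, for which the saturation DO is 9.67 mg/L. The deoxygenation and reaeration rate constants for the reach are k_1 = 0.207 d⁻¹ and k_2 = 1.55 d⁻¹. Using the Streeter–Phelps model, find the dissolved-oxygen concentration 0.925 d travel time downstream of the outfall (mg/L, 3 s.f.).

Mixed DO = (20.4×7.77 + 5.82×3.36)/(20.4+5.82) = 178.1/26.22 = 6.791 mg/L.
Mixed L₀ = (20.4×1.30 + 5.82×116)/(26.22) = 701.6/26.22 = 26.76 mg/L.
Initial deficit D₀ = C_s − DO₀ = 9.67 − 6.791 = 2.879 mg/L.
D(0.925) = [0.207×26.76/(1.55−0.207)](e^(−0.207×0.925) − e^(−1.55×0.925)) + 2.879 e^(−1.55×0.925)
= 4.125 × (0.8257 − 0.2384) + 2.879 × 0.2384 = 3.109 mg/L.
DO = 9.67 − 3.109 = 6.561 mg/L.

DO ≈ 6.56 mg/L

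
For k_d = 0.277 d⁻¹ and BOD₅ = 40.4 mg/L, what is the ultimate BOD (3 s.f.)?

L₀ ≈ 53.9 mg/L

BOD₅ = L₀(1 − e^(−5k_d)) ⇒ L₀ = BOD₅ / (1 − e^(−5×0.277))
= 40.4 / (1 − 0.2503) = 40.4 / 0.7497 = 53.89 mg/L.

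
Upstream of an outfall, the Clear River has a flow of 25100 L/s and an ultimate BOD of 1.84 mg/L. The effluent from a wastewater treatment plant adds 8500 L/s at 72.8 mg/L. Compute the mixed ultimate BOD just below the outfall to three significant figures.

19.8 mg/L

Flow-weighted mixing: C = (Q_r C_r + Q_w C_w)/(Q_r + Q_w)
= (25100×1.84 + 8500×72.8)/(25100 + 8500) = 665000/33600 = 19.79 mg/L.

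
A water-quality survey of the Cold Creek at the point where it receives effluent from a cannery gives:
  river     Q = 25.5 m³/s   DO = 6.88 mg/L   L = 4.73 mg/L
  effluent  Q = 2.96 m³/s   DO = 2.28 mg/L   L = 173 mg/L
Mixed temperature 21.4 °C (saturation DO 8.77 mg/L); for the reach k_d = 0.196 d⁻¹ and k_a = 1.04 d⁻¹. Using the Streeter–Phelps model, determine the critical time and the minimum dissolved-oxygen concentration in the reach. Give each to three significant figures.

Mixed DO = (25.5×6.88 + 2.96×2.28)/(25.5+2.96) = 182.2/28.46 = 6.402 mg/L.
Mixed L₀ = (25.5×4.73 + 2.96×173)/(28.46) = 632.7/28.46 = 22.23 mg/L.
Initial deficit D₀ = C_s − DO₀ = 8.77 − 6.402 = 2.368 mg/L.
t_c = (1/0.8440) ln[(1.04/0.196)(1 − 2.368×0.8440/(0.196×22.23))] = 1.185 × ln(2.872) = 1.250 d.
D_c = (0.196/1.04) × 22.23 × e^(−0.196×1.250) = 0.1885 × 22.23 × 0.7827 = 3.279 mg/L.
Minimum DO = 8.77 − 3.279 = 5.491 mg/L.

t_c ≈ 1.25 d; minimum DO ≈ 5.49 mg/L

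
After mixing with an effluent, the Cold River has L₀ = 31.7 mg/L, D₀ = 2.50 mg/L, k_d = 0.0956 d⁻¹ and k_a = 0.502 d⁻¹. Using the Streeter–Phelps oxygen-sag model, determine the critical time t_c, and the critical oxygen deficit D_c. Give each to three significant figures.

t_c ≈ 3.08 d; D_c ≈ 4.50 mg/L

With k_a/k_d = 5.251 and 1 − D₀(k_a−k_d)/(k_d L₀) = 0.6647,
t_c = ln(5.251 × 0.6647) / (0.502 − 0.0956) = ln(3.491) / 0.4064 = 1.250/0.4064 = 3.076 d.
D_c = (k_d/k_a) L₀ e^(−k_d t_c) = (0.0956/0.502) × 31.7 × e^(−0.0956×3.076) = 0.1904 × 31.7 × 0.7452 = 4.499 mg/L.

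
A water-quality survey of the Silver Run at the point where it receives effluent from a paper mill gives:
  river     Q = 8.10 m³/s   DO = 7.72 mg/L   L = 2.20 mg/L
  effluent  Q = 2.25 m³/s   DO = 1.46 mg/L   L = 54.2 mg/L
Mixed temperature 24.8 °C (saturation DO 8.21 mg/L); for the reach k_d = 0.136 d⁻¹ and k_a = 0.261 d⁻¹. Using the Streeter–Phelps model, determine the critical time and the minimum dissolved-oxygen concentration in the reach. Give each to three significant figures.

t_c ≈ 4.14 d; minimum DO ≈ 4.20 mg/L

Mixed DO = (8.10×7.72 + 2.25×1.46)/(8.10+2.25) = 65.82/10.35 = 6.359 mg/L.
Mixed L₀ = (8.10×2.20 + 2.25×54.2)/(10.35) = 139.8/10.35 = 13.50 mg/L.
Initial deficit D₀ = C_s − DO₀ = 8.21 − 6.359 = 1.851 mg/L.
t_c = (1/0.1250) ln[(0.261/0.136)(1 − 1.851×0.1250/(0.136×13.50))] = 8.000 × ln(1.677) = 4.138 d.
D_c = (0.136/0.261) × 13.50 × e^(−0.136×4.138) = 0.5211 × 13.50 × 0.5696 = 4.008 mg/L.
Minimum DO = 8.21 − 4.008 = 4.202 mg/L.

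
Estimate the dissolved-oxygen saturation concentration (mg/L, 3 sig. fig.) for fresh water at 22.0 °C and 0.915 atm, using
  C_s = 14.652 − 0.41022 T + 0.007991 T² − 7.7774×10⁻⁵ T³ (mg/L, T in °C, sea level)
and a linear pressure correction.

C_s ≈ 7.93 mg/L

At sea level: C_s = 14.652 − 0.41022×22.0 + 0.007991×22.0² − 7.7774×10⁻⁵×22.0³ = 8.667 mg/L.
Pressure correction: C_s' = 8.667 × 0.915 = 7.930 mg/L.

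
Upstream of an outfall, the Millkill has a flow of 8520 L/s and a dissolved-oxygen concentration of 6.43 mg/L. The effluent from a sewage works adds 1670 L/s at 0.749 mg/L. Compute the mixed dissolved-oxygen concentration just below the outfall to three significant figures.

5.50 mg/L

Flow-weighted mixing: C = (Q_r C_r + Q_w C_w)/(Q_r + Q_w)
= (8520×6.43 + 1670×0.749)/(8520 + 1670) = 56030/10190 = 5.499 mg/L.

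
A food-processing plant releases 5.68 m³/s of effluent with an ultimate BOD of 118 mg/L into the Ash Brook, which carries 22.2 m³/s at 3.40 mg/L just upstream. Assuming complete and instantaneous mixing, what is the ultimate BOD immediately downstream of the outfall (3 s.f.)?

26.7 mg/L

Flow-weighted mixing: C = (Q_r C_r + Q_w C_w)/(Q_r + Q_w)
= (22.2×3.40 + 5.68×118)/(22.2 + 5.68) = 745.7/27.88 = 26.75 mg/L.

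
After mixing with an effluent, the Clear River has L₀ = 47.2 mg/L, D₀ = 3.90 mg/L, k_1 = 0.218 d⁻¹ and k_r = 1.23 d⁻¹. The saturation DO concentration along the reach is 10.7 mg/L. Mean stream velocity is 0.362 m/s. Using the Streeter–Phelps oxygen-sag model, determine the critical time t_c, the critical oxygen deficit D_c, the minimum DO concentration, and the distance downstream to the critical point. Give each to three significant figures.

t_c = [1/(k_r−k_1)] ln[(k_r/k_1)(1 − D₀(k_r−k_1)/(k_1 L₀))]
= [1/(1.23−0.218)] ln[(1.23/0.218)(1 − 3.90×1.012/(0.218×47.2))]
= (1/1.012) ln[5.642 × 0.6164] = 0.9881 × ln(3.478) = 0.9881 × 1.246 = 1.232 d.
L(t_c) = L₀ e^(−k_1 t_c) = 47.2 × 0.7645 = 36.09 mg/L, and at the critical point k_r D_c = k_1 L, so D_c = (0.218/1.23) × 36.09 = 6.396 mg/L.
Minimum DO = C_s − D_c = 10.7 − 6.396 = 4.304 mg/L.
x_c = v t_c = 0.362 m/s × 1.232 d × 86400 s/d = 38520 m ≈ 38.5 km.

t_c ≈ 1.23 d; D_c ≈ 6.40 mg/L; min DO ≈ 4.30 mg/L; x_c ≈ 38.5 km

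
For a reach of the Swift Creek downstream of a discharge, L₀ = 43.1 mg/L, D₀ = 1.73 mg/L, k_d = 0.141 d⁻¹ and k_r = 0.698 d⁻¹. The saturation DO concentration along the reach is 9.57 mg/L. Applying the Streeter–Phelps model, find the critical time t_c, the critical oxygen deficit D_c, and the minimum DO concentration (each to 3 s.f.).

At the critical point dD/dt = 0, so k_d L₀ e^(−k_d t) = k_r D. Substituting D(t) from the Streeter–Phelps equation and solving for t gives
t_c = ln[(k_r/k_d)(1 − D₀(k_r−k_d)/(k_d L₀))] / (k_r−k_d).
Here k_r−k_d = 0.5570 d⁻¹ and 1 − D₀(k_r−k_d)/(k_d L₀) = 1 − 1.73×0.5570/(0.141×43.1) = 0.8414, so
t_c = ln(4.950 × 0.8414) / 0.5570 = 1.427 / 0.5570 = 2.562 d.
L(t_c) = L₀ e^(−k_d t_c) = 43.1 × 0.6968 = 30.03 mg/L, and at the critical point k_r D_c = k_d L, so D_c = (0.141/0.698) × 30.03 = 6.067 mg/L.
Minimum DO = C_s − D_c = 9.57 − 6.067 = 3.503 mg/L.

t_c ≈ 2.56 d; D_c ≈ 6.07 mg/L; min DO ≈ 3.50 mg/L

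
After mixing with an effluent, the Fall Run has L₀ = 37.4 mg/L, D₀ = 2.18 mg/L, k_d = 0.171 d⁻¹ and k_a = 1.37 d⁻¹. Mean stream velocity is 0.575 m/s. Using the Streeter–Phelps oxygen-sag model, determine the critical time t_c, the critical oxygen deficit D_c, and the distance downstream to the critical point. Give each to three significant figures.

t_c ≈ 1.30 d; D_c ≈ 3.74 mg/L; x_c ≈ 64.4 km

With k_a/k_d = 8.012 and 1 − D₀(k_a−k_d)/(k_d L₀) = 0.5913,
t_c = ln(8.012 × 0.5913) / (1.37 − 0.171) = ln(4.737) / 1.199 = 1.555/1.199 = 1.297 d.
D_c = (k_d/k_a) L₀ e^(−k_d t_c) = (0.171/1.37) × 37.4 × e^(−0.171×1.297) = 0.1248 × 37.4 × 0.8010 = 3.739 mg/L.
x_c = v t_c = 0.575 m/s × 1.297 d × 86400 s/d = 64450 m ≈ 64.4 km.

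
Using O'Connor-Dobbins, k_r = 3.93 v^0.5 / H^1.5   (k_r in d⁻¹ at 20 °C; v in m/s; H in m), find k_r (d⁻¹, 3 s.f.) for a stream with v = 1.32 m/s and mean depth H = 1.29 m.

k_r ≈ 3.08 d⁻¹

k_r = 3.93 × 1.32^0.5 / 1.29^1.5 = 3.93 × 1.149 / 1.465 = 3.082 d⁻¹.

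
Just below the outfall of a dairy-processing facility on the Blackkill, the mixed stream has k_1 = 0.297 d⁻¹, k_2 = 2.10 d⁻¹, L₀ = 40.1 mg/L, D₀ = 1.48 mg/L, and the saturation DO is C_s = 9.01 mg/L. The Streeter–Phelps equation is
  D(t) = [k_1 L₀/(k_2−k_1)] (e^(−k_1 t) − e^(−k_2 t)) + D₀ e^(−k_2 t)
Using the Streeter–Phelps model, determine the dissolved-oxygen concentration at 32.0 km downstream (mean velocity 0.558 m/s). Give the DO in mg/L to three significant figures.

Travel time t = x/v = 32.0 km / (0.558 m/s) = 32000 m / 0.558 m/s = 57350 s = 0.6637 d.
k_1 L₀/(k_2−k_1) = 0.297×40.1/(2.10−0.297) = 11.91/1.803 = 6.605 mg/L.
e^(−k_1 t) = e^(−0.297×0.6637) = 0.8211; e^(−k_2 t) = e^(−2.10×0.6637) = 0.2481.
D = 6.605 × (0.8211 − 0.2481) + 1.48 × 0.2481 = 3.785 + 0.3672 = 4.152 mg/L.
DO = C_s − D = 9.01 − 4.152 = 4.858 mg/L.

DO ≈ 4.86 mg/L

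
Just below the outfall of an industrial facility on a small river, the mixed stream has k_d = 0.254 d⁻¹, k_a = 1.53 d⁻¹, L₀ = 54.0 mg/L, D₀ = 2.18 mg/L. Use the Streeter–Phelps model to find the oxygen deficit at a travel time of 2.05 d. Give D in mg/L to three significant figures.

k_d L₀/(k_a−k_d) = 0.254×54.0/(1.53−0.254) = 13.72/1.276 = 10.75 mg/L.
e^(−k_d t) = e^(−0.254×2.050) = 0.5941; e^(−k_a t) = e^(−1.53×2.050) = 0.04343.
D = 10.75 × (0.5941 − 0.04343) + 2.18 × 0.04343 = 5.919 + 0.09469 = 6.014 mg/L.

D ≈ 6.01 mg/L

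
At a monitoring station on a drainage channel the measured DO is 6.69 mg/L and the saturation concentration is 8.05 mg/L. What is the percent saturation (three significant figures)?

83.1 % saturation

% saturation = C/C_s × 100 = 6.69/8.05 × 100 = 83.1 %.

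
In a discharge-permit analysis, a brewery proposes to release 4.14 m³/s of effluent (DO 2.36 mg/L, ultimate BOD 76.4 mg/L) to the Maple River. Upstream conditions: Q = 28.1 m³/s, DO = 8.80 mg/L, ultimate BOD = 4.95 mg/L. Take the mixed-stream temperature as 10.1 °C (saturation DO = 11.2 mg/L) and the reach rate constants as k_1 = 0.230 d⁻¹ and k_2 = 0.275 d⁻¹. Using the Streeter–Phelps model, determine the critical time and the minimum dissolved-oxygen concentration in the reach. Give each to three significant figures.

t_c ≈ 2.95 d; minimum DO ≈ 5.21 mg/L

Mixed DO = (28.1×8.80 + 4.14×2.36)/(28.1+4.14) = 257.1/32.24 = 7.973 mg/L.
Mixed L₀ = (28.1×4.95 + 4.14×76.4)/(32.24) = 455.4/32.24 = 14.13 mg/L.
Initial deficit D₀ = C_s − DO₀ = 11.2 − 7.973 = 3.227 mg/L.
t_c = (1/0.04500) ln[(0.275/0.230)(1 − 3.227×0.04500/(0.230×14.13))] = 22.22 × ln(1.142) = 2.955 d.
D_c = (0.230/0.275) × 14.13 × e^(−0.230×2.955) = 0.8364 × 14.13 × 0.5068 = 5.987 mg/L.
Minimum DO = 11.2 − 5.987 = 5.213 mg/L.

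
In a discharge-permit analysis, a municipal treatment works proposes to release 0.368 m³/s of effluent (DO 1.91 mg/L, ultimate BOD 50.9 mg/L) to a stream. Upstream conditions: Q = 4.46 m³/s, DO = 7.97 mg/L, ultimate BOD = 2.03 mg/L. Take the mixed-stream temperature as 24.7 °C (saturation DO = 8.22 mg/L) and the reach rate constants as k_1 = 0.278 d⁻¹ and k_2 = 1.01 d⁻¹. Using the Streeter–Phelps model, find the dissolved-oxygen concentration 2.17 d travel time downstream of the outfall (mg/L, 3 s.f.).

DO ≈ 7.19 mg/L

Mixed DO = (4.46×7.97 + 0.368×1.91)/(4.46+0.368) = 36.25/4.828 = 7.508 mg/L.
Mixed L₀ = (4.46×2.03 + 0.368×50.9)/(4.828) = 27.78/4.828 = 5.755 mg/L.
Initial deficit D₀ = C_s − DO₀ = 8.22 − 7.508 = 0.7119 mg/L.
D(2.17) = [0.278×5.755/(1.01−0.278)](e^(−0.278×2.17) − e^(−1.01×2.17)) + 0.7119 e^(−1.01×2.17)
= 2.186 × (0.5470 − 0.1117) + 0.7119 × 0.1117 = 1.031 mg/L.
DO = 8.22 − 1.031 = 7.189 mg/L.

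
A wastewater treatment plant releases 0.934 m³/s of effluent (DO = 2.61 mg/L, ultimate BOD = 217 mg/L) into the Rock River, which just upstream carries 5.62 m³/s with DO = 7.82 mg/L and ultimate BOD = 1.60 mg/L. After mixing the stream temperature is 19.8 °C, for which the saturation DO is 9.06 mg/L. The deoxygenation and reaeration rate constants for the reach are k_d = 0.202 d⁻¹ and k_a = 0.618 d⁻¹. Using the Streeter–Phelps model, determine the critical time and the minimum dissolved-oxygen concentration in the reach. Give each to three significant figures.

Mixed DO = (5.62×7.82 + 0.934×2.61)/(5.62+0.934) = 46.39/6.554 = 7.078 mg/L.
Mixed L₀ = (5.62×1.60 + 0.934×217)/(6.554) = 211.7/6.554 = 32.30 mg/L.
Initial deficit D₀ = C_s − DO₀ = 9.06 − 7.078 = 1.982 mg/L.
t_c = (1/0.4160) ln[(0.618/0.202)(1 − 1.982×0.4160/(0.202×32.30))] = 2.404 × ln(2.673) = 2.363 d.
D_c = (0.202/0.618) × 32.30 × e^(−0.202×2.363) = 0.3269 × 32.30 × 0.6204 = 6.549 mg/L.
Minimum DO = 9.06 − 6.549 = 2.511 mg/L.

t_c ≈ 2.36 d; minimum DO ≈ 2.51 mg/L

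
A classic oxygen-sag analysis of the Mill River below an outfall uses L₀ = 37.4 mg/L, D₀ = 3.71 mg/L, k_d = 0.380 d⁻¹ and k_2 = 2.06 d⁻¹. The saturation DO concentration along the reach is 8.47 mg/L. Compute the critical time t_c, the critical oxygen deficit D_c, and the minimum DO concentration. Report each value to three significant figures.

t_c ≈ 0.663 d; D_c ≈ 5.36 mg/L; min DO ≈ 3.11 mg/L

At the critical point dD/dt = 0, so k_d L₀ e^(−k_d t) = k_2 D. Substituting D(t) from the Streeter–Phelps equation and solving for t gives
t_c = ln[(k_2/k_d)(1 − D₀(k_2−k_d)/(k_d L₀))] / (k_2−k_d).
Here k_2−k_d = 1.680 d⁻¹ and 1 − D₀(k_2−k_d)/(k_d L₀) = 1 − 3.71×1.680/(0.380×37.4) = 0.5614, so
t_c = ln(5.421 × 0.5614) / 1.680 = 1.113 / 1.680 = 0.6625 d.
L(t_c) = L₀ e^(−k_d t_c) = 37.4 × 0.7774 = 29.08 mg/L, and at the critical point k_2 D_c = k_d L, so D_c = (0.380/2.06) × 29.08 = 5.364 mg/L.
Minimum DO = C_s − D_c = 8.47 − 5.364 = 3.106 mg/L.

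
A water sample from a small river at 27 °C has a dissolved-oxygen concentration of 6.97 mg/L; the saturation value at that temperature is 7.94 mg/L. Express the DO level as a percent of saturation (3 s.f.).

87.8 % saturation

% saturation = C/C_s × 100 = 6.97/7.94 × 100 = 87.8 %.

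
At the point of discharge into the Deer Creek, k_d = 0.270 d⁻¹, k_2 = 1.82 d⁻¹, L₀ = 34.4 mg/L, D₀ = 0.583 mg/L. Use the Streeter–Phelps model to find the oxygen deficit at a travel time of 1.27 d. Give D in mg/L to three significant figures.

D ≈ 3.72 mg/L

k_d L₀/(k_2−k_d) = 0.270×34.4/(1.82−0.270) = 9.288/1.550 = 5.992 mg/L.
e^(−k_d t) = e^(−0.270×1.270) = 0.7097; e^(−k_2 t) = e^(−1.82×1.270) = 0.09912.
D = 5.992 × (0.7097 − 0.09912) + 0.583 × 0.09912 = 3.659 + 0.05779 = 3.717 mg/L.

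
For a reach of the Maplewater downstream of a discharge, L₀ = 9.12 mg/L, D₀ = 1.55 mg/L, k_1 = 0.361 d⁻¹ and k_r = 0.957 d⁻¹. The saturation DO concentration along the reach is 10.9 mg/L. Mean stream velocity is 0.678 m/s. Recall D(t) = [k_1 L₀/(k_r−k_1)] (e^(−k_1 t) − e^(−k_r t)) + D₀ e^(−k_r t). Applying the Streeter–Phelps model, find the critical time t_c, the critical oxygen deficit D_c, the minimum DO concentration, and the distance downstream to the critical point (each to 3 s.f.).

t_c ≈ 1.08 d; D_c ≈ 2.33 mg/L; min DO ≈ 8.57 mg/L; x_c ≈ 63.5 km

With k_r/k_1 = 2.651 and 1 − D₀(k_r−k_1)/(k_1 L₀) = 0.7194,
t_c = ln(2.651 × 0.7194) / (0.957 − 0.361) = ln(1.907) / 0.5960 = 0.6456/0.5960 = 1.083 d.
L(t_c) = L₀ e^(−k_1 t_c) = 9.12 × 0.6764 = 6.168 mg/L, and at the critical point k_r D_c = k_1 L, so D_c = (0.361/0.957) × 6.168 = 2.327 mg/L.
Minimum DO = C_s − D_c = 10.9 − 2.327 = 8.573 mg/L.
x_c = v t_c = 0.678 m/s × 1.083 d × 86400 s/d = 63450 m ≈ 63.5 km.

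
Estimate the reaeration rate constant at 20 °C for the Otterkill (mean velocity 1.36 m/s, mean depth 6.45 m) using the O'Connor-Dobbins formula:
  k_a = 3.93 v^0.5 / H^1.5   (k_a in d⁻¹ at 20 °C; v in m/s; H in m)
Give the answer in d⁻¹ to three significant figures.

k_a ≈ 0.280 d⁻¹

k_a = 3.93 × 1.36^0.5 / 6.45^1.5 = 3.93 × 1.166 / 16.38 = 0.2798 d⁻¹.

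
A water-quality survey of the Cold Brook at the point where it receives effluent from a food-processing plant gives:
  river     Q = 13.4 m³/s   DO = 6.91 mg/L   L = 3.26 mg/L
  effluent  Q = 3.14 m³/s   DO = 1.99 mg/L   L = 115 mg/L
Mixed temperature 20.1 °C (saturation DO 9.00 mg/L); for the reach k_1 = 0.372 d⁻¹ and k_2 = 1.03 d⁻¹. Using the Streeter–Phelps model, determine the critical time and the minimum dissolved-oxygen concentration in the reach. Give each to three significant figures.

t_c ≈ 1.17 d; minimum DO ≈ 3.29 mg/L

Mixed DO = (13.4×6.91 + 3.14×1.99)/(13.4+3.14) = 98.84/16.54 = 5.976 mg/L.
Mixed L₀ = (13.4×3.26 + 3.14×115)/(16.54) = 404.8/16.54 = 24.47 mg/L.
Initial deficit D₀ = C_s − DO₀ = 9.00 − 5.976 = 3.024 mg/L.
t_c = (1/0.6580) ln[(1.03/0.372)(1 − 3.024×0.6580/(0.372×24.47))] = 1.520 × ln(2.164) = 1.173 d.
D_c = (0.372/1.03) × 24.47 × e^(−0.372×1.173) = 0.3612 × 24.47 × 0.6464 = 5.713 mg/L.
Minimum DO = 9.00 − 5.713 = 3.287 mg/L.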